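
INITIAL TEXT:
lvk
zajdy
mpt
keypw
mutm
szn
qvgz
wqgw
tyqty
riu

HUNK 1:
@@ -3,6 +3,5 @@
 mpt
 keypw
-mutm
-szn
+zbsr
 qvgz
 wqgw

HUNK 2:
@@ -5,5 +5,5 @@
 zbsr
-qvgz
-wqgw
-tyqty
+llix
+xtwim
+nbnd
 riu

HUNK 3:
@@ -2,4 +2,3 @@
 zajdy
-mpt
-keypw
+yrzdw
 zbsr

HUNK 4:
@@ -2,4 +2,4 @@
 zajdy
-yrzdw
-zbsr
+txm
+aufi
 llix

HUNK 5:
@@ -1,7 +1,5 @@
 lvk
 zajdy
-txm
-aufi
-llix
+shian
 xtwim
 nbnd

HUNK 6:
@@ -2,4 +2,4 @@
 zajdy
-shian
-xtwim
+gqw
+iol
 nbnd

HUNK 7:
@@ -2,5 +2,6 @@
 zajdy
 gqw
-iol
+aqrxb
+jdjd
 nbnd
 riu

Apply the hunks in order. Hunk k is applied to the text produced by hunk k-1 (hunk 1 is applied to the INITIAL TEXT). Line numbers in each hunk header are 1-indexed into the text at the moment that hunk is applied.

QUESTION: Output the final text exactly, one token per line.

Answer: lvk
zajdy
gqw
aqrxb
jdjd
nbnd
riu

Derivation:
Hunk 1: at line 3 remove [mutm,szn] add [zbsr] -> 9 lines: lvk zajdy mpt keypw zbsr qvgz wqgw tyqty riu
Hunk 2: at line 5 remove [qvgz,wqgw,tyqty] add [llix,xtwim,nbnd] -> 9 lines: lvk zajdy mpt keypw zbsr llix xtwim nbnd riu
Hunk 3: at line 2 remove [mpt,keypw] add [yrzdw] -> 8 lines: lvk zajdy yrzdw zbsr llix xtwim nbnd riu
Hunk 4: at line 2 remove [yrzdw,zbsr] add [txm,aufi] -> 8 lines: lvk zajdy txm aufi llix xtwim nbnd riu
Hunk 5: at line 1 remove [txm,aufi,llix] add [shian] -> 6 lines: lvk zajdy shian xtwim nbnd riu
Hunk 6: at line 2 remove [shian,xtwim] add [gqw,iol] -> 6 lines: lvk zajdy gqw iol nbnd riu
Hunk 7: at line 2 remove [iol] add [aqrxb,jdjd] -> 7 lines: lvk zajdy gqw aqrxb jdjd nbnd riu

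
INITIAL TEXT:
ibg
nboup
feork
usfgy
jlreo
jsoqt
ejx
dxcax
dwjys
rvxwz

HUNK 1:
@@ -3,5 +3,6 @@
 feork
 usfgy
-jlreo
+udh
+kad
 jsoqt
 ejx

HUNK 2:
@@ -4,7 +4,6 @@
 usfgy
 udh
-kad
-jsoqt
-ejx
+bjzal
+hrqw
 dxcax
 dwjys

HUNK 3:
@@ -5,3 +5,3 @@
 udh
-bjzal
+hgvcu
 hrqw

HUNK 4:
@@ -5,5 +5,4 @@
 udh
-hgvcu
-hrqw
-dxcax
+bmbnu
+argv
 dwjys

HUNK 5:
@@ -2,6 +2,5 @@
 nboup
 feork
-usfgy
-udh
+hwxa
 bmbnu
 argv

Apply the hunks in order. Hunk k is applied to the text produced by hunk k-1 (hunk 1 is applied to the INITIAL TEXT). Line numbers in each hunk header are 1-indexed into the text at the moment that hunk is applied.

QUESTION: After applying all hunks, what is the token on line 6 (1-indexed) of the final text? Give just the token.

Hunk 1: at line 3 remove [jlreo] add [udh,kad] -> 11 lines: ibg nboup feork usfgy udh kad jsoqt ejx dxcax dwjys rvxwz
Hunk 2: at line 4 remove [kad,jsoqt,ejx] add [bjzal,hrqw] -> 10 lines: ibg nboup feork usfgy udh bjzal hrqw dxcax dwjys rvxwz
Hunk 3: at line 5 remove [bjzal] add [hgvcu] -> 10 lines: ibg nboup feork usfgy udh hgvcu hrqw dxcax dwjys rvxwz
Hunk 4: at line 5 remove [hgvcu,hrqw,dxcax] add [bmbnu,argv] -> 9 lines: ibg nboup feork usfgy udh bmbnu argv dwjys rvxwz
Hunk 5: at line 2 remove [usfgy,udh] add [hwxa] -> 8 lines: ibg nboup feork hwxa bmbnu argv dwjys rvxwz
Final line 6: argv

Answer: argv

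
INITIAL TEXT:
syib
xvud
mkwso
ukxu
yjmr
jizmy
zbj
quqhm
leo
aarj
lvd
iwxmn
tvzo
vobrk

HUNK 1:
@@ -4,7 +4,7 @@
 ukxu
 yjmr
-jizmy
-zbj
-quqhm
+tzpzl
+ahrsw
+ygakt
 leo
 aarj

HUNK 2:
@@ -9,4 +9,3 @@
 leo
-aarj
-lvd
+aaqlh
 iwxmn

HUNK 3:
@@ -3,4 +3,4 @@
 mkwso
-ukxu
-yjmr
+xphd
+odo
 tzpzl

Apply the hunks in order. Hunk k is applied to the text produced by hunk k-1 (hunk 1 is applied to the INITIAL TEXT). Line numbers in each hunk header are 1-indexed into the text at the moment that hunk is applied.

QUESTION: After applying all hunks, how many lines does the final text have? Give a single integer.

Answer: 13

Derivation:
Hunk 1: at line 4 remove [jizmy,zbj,quqhm] add [tzpzl,ahrsw,ygakt] -> 14 lines: syib xvud mkwso ukxu yjmr tzpzl ahrsw ygakt leo aarj lvd iwxmn tvzo vobrk
Hunk 2: at line 9 remove [aarj,lvd] add [aaqlh] -> 13 lines: syib xvud mkwso ukxu yjmr tzpzl ahrsw ygakt leo aaqlh iwxmn tvzo vobrk
Hunk 3: at line 3 remove [ukxu,yjmr] add [xphd,odo] -> 13 lines: syib xvud mkwso xphd odo tzpzl ahrsw ygakt leo aaqlh iwxmn tvzo vobrk
Final line count: 13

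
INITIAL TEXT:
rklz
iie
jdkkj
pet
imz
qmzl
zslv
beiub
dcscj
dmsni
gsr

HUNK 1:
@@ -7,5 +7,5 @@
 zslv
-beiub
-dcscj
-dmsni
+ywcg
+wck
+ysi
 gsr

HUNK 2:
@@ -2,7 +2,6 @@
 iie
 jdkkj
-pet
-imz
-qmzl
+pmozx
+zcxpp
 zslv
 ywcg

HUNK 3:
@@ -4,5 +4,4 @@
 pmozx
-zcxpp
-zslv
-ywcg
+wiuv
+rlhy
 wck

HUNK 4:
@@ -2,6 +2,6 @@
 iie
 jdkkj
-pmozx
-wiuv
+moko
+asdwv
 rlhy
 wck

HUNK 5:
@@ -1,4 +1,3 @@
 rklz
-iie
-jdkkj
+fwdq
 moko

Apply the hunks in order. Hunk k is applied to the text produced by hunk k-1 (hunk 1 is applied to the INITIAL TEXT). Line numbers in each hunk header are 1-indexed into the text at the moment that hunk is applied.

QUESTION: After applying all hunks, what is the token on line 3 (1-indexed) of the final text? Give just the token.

Answer: moko

Derivation:
Hunk 1: at line 7 remove [beiub,dcscj,dmsni] add [ywcg,wck,ysi] -> 11 lines: rklz iie jdkkj pet imz qmzl zslv ywcg wck ysi gsr
Hunk 2: at line 2 remove [pet,imz,qmzl] add [pmozx,zcxpp] -> 10 lines: rklz iie jdkkj pmozx zcxpp zslv ywcg wck ysi gsr
Hunk 3: at line 4 remove [zcxpp,zslv,ywcg] add [wiuv,rlhy] -> 9 lines: rklz iie jdkkj pmozx wiuv rlhy wck ysi gsr
Hunk 4: at line 2 remove [pmozx,wiuv] add [moko,asdwv] -> 9 lines: rklz iie jdkkj moko asdwv rlhy wck ysi gsr
Hunk 5: at line 1 remove [iie,jdkkj] add [fwdq] -> 8 lines: rklz fwdq moko asdwv rlhy wck ysi gsr
Final line 3: moko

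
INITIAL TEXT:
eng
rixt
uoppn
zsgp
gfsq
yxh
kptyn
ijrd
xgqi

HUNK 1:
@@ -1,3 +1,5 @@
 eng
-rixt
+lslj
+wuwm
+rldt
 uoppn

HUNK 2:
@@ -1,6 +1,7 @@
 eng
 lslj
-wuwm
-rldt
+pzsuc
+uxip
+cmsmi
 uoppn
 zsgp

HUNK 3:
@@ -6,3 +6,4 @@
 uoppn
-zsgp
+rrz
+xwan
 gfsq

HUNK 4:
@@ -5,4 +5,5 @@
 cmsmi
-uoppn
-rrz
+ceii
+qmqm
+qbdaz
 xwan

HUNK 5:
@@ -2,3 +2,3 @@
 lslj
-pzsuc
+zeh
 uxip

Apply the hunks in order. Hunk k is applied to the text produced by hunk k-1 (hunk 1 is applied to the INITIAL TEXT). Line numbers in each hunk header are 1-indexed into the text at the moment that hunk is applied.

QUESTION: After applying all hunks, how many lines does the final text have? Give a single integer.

Hunk 1: at line 1 remove [rixt] add [lslj,wuwm,rldt] -> 11 lines: eng lslj wuwm rldt uoppn zsgp gfsq yxh kptyn ijrd xgqi
Hunk 2: at line 1 remove [wuwm,rldt] add [pzsuc,uxip,cmsmi] -> 12 lines: eng lslj pzsuc uxip cmsmi uoppn zsgp gfsq yxh kptyn ijrd xgqi
Hunk 3: at line 6 remove [zsgp] add [rrz,xwan] -> 13 lines: eng lslj pzsuc uxip cmsmi uoppn rrz xwan gfsq yxh kptyn ijrd xgqi
Hunk 4: at line 5 remove [uoppn,rrz] add [ceii,qmqm,qbdaz] -> 14 lines: eng lslj pzsuc uxip cmsmi ceii qmqm qbdaz xwan gfsq yxh kptyn ijrd xgqi
Hunk 5: at line 2 remove [pzsuc] add [zeh] -> 14 lines: eng lslj zeh uxip cmsmi ceii qmqm qbdaz xwan gfsq yxh kptyn ijrd xgqi
Final line count: 14

Answer: 14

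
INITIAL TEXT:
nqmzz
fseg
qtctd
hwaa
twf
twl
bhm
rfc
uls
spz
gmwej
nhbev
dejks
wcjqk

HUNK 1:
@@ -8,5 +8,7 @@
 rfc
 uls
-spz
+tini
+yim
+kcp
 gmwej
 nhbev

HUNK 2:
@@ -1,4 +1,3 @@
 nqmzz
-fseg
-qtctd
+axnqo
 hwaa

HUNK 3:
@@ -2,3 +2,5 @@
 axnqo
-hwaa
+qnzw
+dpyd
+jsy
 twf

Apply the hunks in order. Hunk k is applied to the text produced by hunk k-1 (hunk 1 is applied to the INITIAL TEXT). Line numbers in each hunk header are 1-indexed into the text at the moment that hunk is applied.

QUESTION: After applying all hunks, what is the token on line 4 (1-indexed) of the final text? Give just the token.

Hunk 1: at line 8 remove [spz] add [tini,yim,kcp] -> 16 lines: nqmzz fseg qtctd hwaa twf twl bhm rfc uls tini yim kcp gmwej nhbev dejks wcjqk
Hunk 2: at line 1 remove [fseg,qtctd] add [axnqo] -> 15 lines: nqmzz axnqo hwaa twf twl bhm rfc uls tini yim kcp gmwej nhbev dejks wcjqk
Hunk 3: at line 2 remove [hwaa] add [qnzw,dpyd,jsy] -> 17 lines: nqmzz axnqo qnzw dpyd jsy twf twl bhm rfc uls tini yim kcp gmwej nhbev dejks wcjqk
Final line 4: dpyd

Answer: dpyd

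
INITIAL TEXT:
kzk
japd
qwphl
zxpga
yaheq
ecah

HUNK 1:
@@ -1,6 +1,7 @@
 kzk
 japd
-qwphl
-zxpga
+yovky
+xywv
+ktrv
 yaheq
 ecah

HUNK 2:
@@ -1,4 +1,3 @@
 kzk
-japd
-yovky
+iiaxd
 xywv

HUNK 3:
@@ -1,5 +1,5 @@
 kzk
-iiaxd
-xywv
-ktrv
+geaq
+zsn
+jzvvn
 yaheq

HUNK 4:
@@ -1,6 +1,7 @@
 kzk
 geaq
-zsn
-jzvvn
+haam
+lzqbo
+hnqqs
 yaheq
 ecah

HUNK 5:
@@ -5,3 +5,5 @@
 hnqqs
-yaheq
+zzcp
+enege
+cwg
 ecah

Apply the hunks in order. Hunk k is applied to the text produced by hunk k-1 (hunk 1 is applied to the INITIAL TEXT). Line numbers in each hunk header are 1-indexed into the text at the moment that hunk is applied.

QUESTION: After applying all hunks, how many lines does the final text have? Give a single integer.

Answer: 9

Derivation:
Hunk 1: at line 1 remove [qwphl,zxpga] add [yovky,xywv,ktrv] -> 7 lines: kzk japd yovky xywv ktrv yaheq ecah
Hunk 2: at line 1 remove [japd,yovky] add [iiaxd] -> 6 lines: kzk iiaxd xywv ktrv yaheq ecah
Hunk 3: at line 1 remove [iiaxd,xywv,ktrv] add [geaq,zsn,jzvvn] -> 6 lines: kzk geaq zsn jzvvn yaheq ecah
Hunk 4: at line 1 remove [zsn,jzvvn] add [haam,lzqbo,hnqqs] -> 7 lines: kzk geaq haam lzqbo hnqqs yaheq ecah
Hunk 5: at line 5 remove [yaheq] add [zzcp,enege,cwg] -> 9 lines: kzk geaq haam lzqbo hnqqs zzcp enege cwg ecah
Final line count: 9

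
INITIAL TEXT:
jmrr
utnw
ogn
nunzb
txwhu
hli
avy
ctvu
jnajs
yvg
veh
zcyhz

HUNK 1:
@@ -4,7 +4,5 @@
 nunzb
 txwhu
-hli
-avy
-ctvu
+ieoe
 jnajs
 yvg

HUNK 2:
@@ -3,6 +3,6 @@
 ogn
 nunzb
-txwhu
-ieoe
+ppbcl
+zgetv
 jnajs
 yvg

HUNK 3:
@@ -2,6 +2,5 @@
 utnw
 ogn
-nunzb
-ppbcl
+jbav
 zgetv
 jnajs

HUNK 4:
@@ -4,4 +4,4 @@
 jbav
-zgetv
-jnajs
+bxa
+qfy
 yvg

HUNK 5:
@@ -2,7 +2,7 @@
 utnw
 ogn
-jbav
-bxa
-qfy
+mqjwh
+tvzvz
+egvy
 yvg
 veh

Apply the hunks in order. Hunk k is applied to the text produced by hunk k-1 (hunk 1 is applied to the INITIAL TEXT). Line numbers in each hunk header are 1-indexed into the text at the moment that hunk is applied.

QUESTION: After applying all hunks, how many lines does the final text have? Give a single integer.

Answer: 9

Derivation:
Hunk 1: at line 4 remove [hli,avy,ctvu] add [ieoe] -> 10 lines: jmrr utnw ogn nunzb txwhu ieoe jnajs yvg veh zcyhz
Hunk 2: at line 3 remove [txwhu,ieoe] add [ppbcl,zgetv] -> 10 lines: jmrr utnw ogn nunzb ppbcl zgetv jnajs yvg veh zcyhz
Hunk 3: at line 2 remove [nunzb,ppbcl] add [jbav] -> 9 lines: jmrr utnw ogn jbav zgetv jnajs yvg veh zcyhz
Hunk 4: at line 4 remove [zgetv,jnajs] add [bxa,qfy] -> 9 lines: jmrr utnw ogn jbav bxa qfy yvg veh zcyhz
Hunk 5: at line 2 remove [jbav,bxa,qfy] add [mqjwh,tvzvz,egvy] -> 9 lines: jmrr utnw ogn mqjwh tvzvz egvy yvg veh zcyhz
Final line count: 9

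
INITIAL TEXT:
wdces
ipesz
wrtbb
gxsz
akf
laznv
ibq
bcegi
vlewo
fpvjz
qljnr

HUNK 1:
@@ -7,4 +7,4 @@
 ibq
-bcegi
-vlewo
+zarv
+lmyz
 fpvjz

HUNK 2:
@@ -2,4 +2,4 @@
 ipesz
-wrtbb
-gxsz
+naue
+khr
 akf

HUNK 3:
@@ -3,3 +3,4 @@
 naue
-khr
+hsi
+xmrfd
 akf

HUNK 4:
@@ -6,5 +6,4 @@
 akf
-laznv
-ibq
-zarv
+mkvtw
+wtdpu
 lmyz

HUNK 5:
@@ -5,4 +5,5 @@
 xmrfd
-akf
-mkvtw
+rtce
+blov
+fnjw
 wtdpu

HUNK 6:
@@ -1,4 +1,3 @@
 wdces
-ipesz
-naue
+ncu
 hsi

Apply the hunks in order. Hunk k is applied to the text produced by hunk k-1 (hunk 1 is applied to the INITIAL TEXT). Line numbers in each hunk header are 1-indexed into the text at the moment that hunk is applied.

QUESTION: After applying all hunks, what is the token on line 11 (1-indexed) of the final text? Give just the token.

Hunk 1: at line 7 remove [bcegi,vlewo] add [zarv,lmyz] -> 11 lines: wdces ipesz wrtbb gxsz akf laznv ibq zarv lmyz fpvjz qljnr
Hunk 2: at line 2 remove [wrtbb,gxsz] add [naue,khr] -> 11 lines: wdces ipesz naue khr akf laznv ibq zarv lmyz fpvjz qljnr
Hunk 3: at line 3 remove [khr] add [hsi,xmrfd] -> 12 lines: wdces ipesz naue hsi xmrfd akf laznv ibq zarv lmyz fpvjz qljnr
Hunk 4: at line 6 remove [laznv,ibq,zarv] add [mkvtw,wtdpu] -> 11 lines: wdces ipesz naue hsi xmrfd akf mkvtw wtdpu lmyz fpvjz qljnr
Hunk 5: at line 5 remove [akf,mkvtw] add [rtce,blov,fnjw] -> 12 lines: wdces ipesz naue hsi xmrfd rtce blov fnjw wtdpu lmyz fpvjz qljnr
Hunk 6: at line 1 remove [ipesz,naue] add [ncu] -> 11 lines: wdces ncu hsi xmrfd rtce blov fnjw wtdpu lmyz fpvjz qljnr
Final line 11: qljnr

Answer: qljnr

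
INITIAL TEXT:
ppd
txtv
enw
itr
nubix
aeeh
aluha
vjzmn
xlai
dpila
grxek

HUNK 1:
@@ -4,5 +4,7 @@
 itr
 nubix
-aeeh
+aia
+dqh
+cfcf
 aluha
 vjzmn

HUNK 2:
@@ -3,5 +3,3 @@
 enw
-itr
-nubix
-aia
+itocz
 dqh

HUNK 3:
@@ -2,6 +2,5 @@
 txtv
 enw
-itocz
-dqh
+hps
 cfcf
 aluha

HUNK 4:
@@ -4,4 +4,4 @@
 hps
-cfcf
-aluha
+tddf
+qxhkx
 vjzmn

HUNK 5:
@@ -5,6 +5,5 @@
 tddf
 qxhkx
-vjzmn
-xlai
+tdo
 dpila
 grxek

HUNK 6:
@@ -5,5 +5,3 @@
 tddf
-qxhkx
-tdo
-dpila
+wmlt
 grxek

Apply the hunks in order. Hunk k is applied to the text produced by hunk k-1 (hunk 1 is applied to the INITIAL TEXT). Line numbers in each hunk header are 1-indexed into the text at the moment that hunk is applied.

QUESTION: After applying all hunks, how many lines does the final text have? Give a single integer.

Answer: 7

Derivation:
Hunk 1: at line 4 remove [aeeh] add [aia,dqh,cfcf] -> 13 lines: ppd txtv enw itr nubix aia dqh cfcf aluha vjzmn xlai dpila grxek
Hunk 2: at line 3 remove [itr,nubix,aia] add [itocz] -> 11 lines: ppd txtv enw itocz dqh cfcf aluha vjzmn xlai dpila grxek
Hunk 3: at line 2 remove [itocz,dqh] add [hps] -> 10 lines: ppd txtv enw hps cfcf aluha vjzmn xlai dpila grxek
Hunk 4: at line 4 remove [cfcf,aluha] add [tddf,qxhkx] -> 10 lines: ppd txtv enw hps tddf qxhkx vjzmn xlai dpila grxek
Hunk 5: at line 5 remove [vjzmn,xlai] add [tdo] -> 9 lines: ppd txtv enw hps tddf qxhkx tdo dpila grxek
Hunk 6: at line 5 remove [qxhkx,tdo,dpila] add [wmlt] -> 7 lines: ppd txtv enw hps tddf wmlt grxek
Final line count: 7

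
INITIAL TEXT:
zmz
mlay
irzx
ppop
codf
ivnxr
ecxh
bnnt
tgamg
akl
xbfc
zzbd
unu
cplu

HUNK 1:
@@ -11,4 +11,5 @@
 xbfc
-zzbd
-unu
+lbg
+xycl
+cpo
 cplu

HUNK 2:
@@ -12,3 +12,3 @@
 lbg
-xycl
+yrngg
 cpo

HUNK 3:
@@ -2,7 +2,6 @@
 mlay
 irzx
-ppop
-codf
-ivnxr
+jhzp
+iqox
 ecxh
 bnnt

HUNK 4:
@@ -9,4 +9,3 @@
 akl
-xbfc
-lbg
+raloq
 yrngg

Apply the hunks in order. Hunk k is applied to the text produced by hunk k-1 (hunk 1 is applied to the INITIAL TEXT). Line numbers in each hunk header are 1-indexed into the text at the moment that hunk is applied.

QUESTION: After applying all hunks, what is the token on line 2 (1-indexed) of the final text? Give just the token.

Hunk 1: at line 11 remove [zzbd,unu] add [lbg,xycl,cpo] -> 15 lines: zmz mlay irzx ppop codf ivnxr ecxh bnnt tgamg akl xbfc lbg xycl cpo cplu
Hunk 2: at line 12 remove [xycl] add [yrngg] -> 15 lines: zmz mlay irzx ppop codf ivnxr ecxh bnnt tgamg akl xbfc lbg yrngg cpo cplu
Hunk 3: at line 2 remove [ppop,codf,ivnxr] add [jhzp,iqox] -> 14 lines: zmz mlay irzx jhzp iqox ecxh bnnt tgamg akl xbfc lbg yrngg cpo cplu
Hunk 4: at line 9 remove [xbfc,lbg] add [raloq] -> 13 lines: zmz mlay irzx jhzp iqox ecxh bnnt tgamg akl raloq yrngg cpo cplu
Final line 2: mlay

Answer: mlay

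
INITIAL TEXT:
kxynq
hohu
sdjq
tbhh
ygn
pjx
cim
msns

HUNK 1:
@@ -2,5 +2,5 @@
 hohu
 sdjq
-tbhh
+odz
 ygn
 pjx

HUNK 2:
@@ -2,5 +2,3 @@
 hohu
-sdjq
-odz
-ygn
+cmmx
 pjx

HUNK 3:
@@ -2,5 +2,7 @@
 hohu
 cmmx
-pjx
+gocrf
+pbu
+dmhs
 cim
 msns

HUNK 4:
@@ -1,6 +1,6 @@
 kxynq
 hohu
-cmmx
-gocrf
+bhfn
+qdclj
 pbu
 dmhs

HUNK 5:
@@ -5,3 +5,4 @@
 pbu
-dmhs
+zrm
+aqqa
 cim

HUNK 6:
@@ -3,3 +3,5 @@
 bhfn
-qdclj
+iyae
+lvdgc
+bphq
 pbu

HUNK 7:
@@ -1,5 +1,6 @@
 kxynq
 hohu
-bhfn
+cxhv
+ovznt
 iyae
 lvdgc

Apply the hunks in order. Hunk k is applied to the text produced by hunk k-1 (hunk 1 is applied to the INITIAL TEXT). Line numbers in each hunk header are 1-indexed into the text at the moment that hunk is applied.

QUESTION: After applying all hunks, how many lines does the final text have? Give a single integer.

Answer: 12

Derivation:
Hunk 1: at line 2 remove [tbhh] add [odz] -> 8 lines: kxynq hohu sdjq odz ygn pjx cim msns
Hunk 2: at line 2 remove [sdjq,odz,ygn] add [cmmx] -> 6 lines: kxynq hohu cmmx pjx cim msns
Hunk 3: at line 2 remove [pjx] add [gocrf,pbu,dmhs] -> 8 lines: kxynq hohu cmmx gocrf pbu dmhs cim msns
Hunk 4: at line 1 remove [cmmx,gocrf] add [bhfn,qdclj] -> 8 lines: kxynq hohu bhfn qdclj pbu dmhs cim msns
Hunk 5: at line 5 remove [dmhs] add [zrm,aqqa] -> 9 lines: kxynq hohu bhfn qdclj pbu zrm aqqa cim msns
Hunk 6: at line 3 remove [qdclj] add [iyae,lvdgc,bphq] -> 11 lines: kxynq hohu bhfn iyae lvdgc bphq pbu zrm aqqa cim msns
Hunk 7: at line 1 remove [bhfn] add [cxhv,ovznt] -> 12 lines: kxynq hohu cxhv ovznt iyae lvdgc bphq pbu zrm aqqa cim msns
Final line count: 12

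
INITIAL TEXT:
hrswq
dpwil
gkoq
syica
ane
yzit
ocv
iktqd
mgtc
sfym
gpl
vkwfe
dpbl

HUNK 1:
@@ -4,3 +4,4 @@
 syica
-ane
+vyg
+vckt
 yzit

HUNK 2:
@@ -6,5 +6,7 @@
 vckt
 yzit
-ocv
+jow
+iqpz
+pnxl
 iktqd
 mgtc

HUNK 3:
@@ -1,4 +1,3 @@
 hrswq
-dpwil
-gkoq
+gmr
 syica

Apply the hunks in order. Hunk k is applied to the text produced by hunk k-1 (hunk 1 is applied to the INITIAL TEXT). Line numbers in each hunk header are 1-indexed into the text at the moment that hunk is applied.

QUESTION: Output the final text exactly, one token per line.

Answer: hrswq
gmr
syica
vyg
vckt
yzit
jow
iqpz
pnxl
iktqd
mgtc
sfym
gpl
vkwfe
dpbl

Derivation:
Hunk 1: at line 4 remove [ane] add [vyg,vckt] -> 14 lines: hrswq dpwil gkoq syica vyg vckt yzit ocv iktqd mgtc sfym gpl vkwfe dpbl
Hunk 2: at line 6 remove [ocv] add [jow,iqpz,pnxl] -> 16 lines: hrswq dpwil gkoq syica vyg vckt yzit jow iqpz pnxl iktqd mgtc sfym gpl vkwfe dpbl
Hunk 3: at line 1 remove [dpwil,gkoq] add [gmr] -> 15 lines: hrswq gmr syica vyg vckt yzit jow iqpz pnxl iktqd mgtc sfym gpl vkwfe dpbl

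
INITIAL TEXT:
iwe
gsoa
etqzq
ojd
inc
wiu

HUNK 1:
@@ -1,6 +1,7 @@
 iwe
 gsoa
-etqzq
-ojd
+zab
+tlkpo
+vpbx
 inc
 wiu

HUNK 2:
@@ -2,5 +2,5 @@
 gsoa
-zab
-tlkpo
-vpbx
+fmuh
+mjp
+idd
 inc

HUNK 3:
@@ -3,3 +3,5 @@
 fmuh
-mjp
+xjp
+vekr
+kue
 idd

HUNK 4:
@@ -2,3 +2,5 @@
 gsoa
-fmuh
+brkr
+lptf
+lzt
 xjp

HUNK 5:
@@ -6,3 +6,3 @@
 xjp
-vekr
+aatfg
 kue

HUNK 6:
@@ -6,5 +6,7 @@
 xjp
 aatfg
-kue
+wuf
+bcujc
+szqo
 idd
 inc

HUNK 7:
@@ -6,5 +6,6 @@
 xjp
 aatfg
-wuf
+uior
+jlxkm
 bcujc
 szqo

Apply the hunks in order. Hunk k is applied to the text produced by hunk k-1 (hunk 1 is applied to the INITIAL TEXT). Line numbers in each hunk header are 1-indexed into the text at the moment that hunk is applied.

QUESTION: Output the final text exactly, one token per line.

Answer: iwe
gsoa
brkr
lptf
lzt
xjp
aatfg
uior
jlxkm
bcujc
szqo
idd
inc
wiu

Derivation:
Hunk 1: at line 1 remove [etqzq,ojd] add [zab,tlkpo,vpbx] -> 7 lines: iwe gsoa zab tlkpo vpbx inc wiu
Hunk 2: at line 2 remove [zab,tlkpo,vpbx] add [fmuh,mjp,idd] -> 7 lines: iwe gsoa fmuh mjp idd inc wiu
Hunk 3: at line 3 remove [mjp] add [xjp,vekr,kue] -> 9 lines: iwe gsoa fmuh xjp vekr kue idd inc wiu
Hunk 4: at line 2 remove [fmuh] add [brkr,lptf,lzt] -> 11 lines: iwe gsoa brkr lptf lzt xjp vekr kue idd inc wiu
Hunk 5: at line 6 remove [vekr] add [aatfg] -> 11 lines: iwe gsoa brkr lptf lzt xjp aatfg kue idd inc wiu
Hunk 6: at line 6 remove [kue] add [wuf,bcujc,szqo] -> 13 lines: iwe gsoa brkr lptf lzt xjp aatfg wuf bcujc szqo idd inc wiu
Hunk 7: at line 6 remove [wuf] add [uior,jlxkm] -> 14 lines: iwe gsoa brkr lptf lzt xjp aatfg uior jlxkm bcujc szqo idd inc wiu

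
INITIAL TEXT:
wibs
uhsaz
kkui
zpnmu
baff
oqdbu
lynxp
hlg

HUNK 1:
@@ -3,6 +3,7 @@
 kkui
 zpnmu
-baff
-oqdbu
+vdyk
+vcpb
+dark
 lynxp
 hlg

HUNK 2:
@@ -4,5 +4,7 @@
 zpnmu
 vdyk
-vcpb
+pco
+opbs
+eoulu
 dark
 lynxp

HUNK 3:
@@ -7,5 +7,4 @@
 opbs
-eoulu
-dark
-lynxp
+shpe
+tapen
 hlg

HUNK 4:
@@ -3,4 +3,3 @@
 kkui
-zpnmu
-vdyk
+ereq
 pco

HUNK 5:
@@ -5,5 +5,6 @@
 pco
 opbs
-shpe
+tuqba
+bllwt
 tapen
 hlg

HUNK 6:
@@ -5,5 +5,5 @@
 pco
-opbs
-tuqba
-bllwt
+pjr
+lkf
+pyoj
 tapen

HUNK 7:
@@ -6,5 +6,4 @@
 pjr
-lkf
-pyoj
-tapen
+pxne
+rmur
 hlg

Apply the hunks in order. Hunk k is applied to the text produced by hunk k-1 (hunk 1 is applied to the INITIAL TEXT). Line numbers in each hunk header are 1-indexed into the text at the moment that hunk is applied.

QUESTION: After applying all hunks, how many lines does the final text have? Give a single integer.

Answer: 9

Derivation:
Hunk 1: at line 3 remove [baff,oqdbu] add [vdyk,vcpb,dark] -> 9 lines: wibs uhsaz kkui zpnmu vdyk vcpb dark lynxp hlg
Hunk 2: at line 4 remove [vcpb] add [pco,opbs,eoulu] -> 11 lines: wibs uhsaz kkui zpnmu vdyk pco opbs eoulu dark lynxp hlg
Hunk 3: at line 7 remove [eoulu,dark,lynxp] add [shpe,tapen] -> 10 lines: wibs uhsaz kkui zpnmu vdyk pco opbs shpe tapen hlg
Hunk 4: at line 3 remove [zpnmu,vdyk] add [ereq] -> 9 lines: wibs uhsaz kkui ereq pco opbs shpe tapen hlg
Hunk 5: at line 5 remove [shpe] add [tuqba,bllwt] -> 10 lines: wibs uhsaz kkui ereq pco opbs tuqba bllwt tapen hlg
Hunk 6: at line 5 remove [opbs,tuqba,bllwt] add [pjr,lkf,pyoj] -> 10 lines: wibs uhsaz kkui ereq pco pjr lkf pyoj tapen hlg
Hunk 7: at line 6 remove [lkf,pyoj,tapen] add [pxne,rmur] -> 9 lines: wibs uhsaz kkui ereq pco pjr pxne rmur hlg
Final line count: 9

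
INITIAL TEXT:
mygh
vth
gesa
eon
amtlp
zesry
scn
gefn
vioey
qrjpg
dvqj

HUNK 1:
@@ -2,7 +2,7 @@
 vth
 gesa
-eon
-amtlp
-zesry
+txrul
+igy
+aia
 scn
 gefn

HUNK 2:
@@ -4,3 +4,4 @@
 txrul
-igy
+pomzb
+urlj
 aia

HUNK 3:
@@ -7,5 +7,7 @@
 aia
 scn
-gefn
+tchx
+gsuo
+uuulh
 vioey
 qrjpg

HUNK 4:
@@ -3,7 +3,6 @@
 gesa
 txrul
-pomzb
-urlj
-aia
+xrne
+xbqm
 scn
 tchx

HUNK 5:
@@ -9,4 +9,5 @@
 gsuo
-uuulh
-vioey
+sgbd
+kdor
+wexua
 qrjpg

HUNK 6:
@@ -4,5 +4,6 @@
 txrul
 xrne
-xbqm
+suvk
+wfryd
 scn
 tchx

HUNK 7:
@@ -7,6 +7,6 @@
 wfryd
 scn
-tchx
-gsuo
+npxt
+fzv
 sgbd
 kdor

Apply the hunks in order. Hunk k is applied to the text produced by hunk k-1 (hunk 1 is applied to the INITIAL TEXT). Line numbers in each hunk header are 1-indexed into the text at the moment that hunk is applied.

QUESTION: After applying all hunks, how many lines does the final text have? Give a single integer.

Answer: 15

Derivation:
Hunk 1: at line 2 remove [eon,amtlp,zesry] add [txrul,igy,aia] -> 11 lines: mygh vth gesa txrul igy aia scn gefn vioey qrjpg dvqj
Hunk 2: at line 4 remove [igy] add [pomzb,urlj] -> 12 lines: mygh vth gesa txrul pomzb urlj aia scn gefn vioey qrjpg dvqj
Hunk 3: at line 7 remove [gefn] add [tchx,gsuo,uuulh] -> 14 lines: mygh vth gesa txrul pomzb urlj aia scn tchx gsuo uuulh vioey qrjpg dvqj
Hunk 4: at line 3 remove [pomzb,urlj,aia] add [xrne,xbqm] -> 13 lines: mygh vth gesa txrul xrne xbqm scn tchx gsuo uuulh vioey qrjpg dvqj
Hunk 5: at line 9 remove [uuulh,vioey] add [sgbd,kdor,wexua] -> 14 lines: mygh vth gesa txrul xrne xbqm scn tchx gsuo sgbd kdor wexua qrjpg dvqj
Hunk 6: at line 4 remove [xbqm] add [suvk,wfryd] -> 15 lines: mygh vth gesa txrul xrne suvk wfryd scn tchx gsuo sgbd kdor wexua qrjpg dvqj
Hunk 7: at line 7 remove [tchx,gsuo] add [npxt,fzv] -> 15 lines: mygh vth gesa txrul xrne suvk wfryd scn npxt fzv sgbd kdor wexua qrjpg dvqj
Final line count: 15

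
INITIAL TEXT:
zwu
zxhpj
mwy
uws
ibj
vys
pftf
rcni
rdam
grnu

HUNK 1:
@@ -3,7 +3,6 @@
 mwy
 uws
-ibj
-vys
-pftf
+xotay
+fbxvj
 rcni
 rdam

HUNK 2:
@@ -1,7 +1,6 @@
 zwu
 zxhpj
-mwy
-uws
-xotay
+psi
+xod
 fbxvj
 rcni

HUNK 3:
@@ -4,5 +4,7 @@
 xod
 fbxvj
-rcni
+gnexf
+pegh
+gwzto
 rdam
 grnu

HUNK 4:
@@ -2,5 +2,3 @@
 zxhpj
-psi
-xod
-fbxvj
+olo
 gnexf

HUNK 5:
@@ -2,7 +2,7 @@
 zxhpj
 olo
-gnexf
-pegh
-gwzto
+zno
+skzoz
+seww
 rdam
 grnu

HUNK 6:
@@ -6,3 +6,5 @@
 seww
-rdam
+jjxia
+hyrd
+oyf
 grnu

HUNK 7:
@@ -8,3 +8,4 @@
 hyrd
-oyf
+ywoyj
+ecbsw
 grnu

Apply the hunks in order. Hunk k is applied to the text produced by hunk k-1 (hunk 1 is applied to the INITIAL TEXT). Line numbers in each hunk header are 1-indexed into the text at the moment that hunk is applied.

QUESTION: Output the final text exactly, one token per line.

Hunk 1: at line 3 remove [ibj,vys,pftf] add [xotay,fbxvj] -> 9 lines: zwu zxhpj mwy uws xotay fbxvj rcni rdam grnu
Hunk 2: at line 1 remove [mwy,uws,xotay] add [psi,xod] -> 8 lines: zwu zxhpj psi xod fbxvj rcni rdam grnu
Hunk 3: at line 4 remove [rcni] add [gnexf,pegh,gwzto] -> 10 lines: zwu zxhpj psi xod fbxvj gnexf pegh gwzto rdam grnu
Hunk 4: at line 2 remove [psi,xod,fbxvj] add [olo] -> 8 lines: zwu zxhpj olo gnexf pegh gwzto rdam grnu
Hunk 5: at line 2 remove [gnexf,pegh,gwzto] add [zno,skzoz,seww] -> 8 lines: zwu zxhpj olo zno skzoz seww rdam grnu
Hunk 6: at line 6 remove [rdam] add [jjxia,hyrd,oyf] -> 10 lines: zwu zxhpj olo zno skzoz seww jjxia hyrd oyf grnu
Hunk 7: at line 8 remove [oyf] add [ywoyj,ecbsw] -> 11 lines: zwu zxhpj olo zno skzoz seww jjxia hyrd ywoyj ecbsw grnu

Answer: zwu
zxhpj
olo
zno
skzoz
seww
jjxia
hyrd
ywoyj
ecbsw
grnu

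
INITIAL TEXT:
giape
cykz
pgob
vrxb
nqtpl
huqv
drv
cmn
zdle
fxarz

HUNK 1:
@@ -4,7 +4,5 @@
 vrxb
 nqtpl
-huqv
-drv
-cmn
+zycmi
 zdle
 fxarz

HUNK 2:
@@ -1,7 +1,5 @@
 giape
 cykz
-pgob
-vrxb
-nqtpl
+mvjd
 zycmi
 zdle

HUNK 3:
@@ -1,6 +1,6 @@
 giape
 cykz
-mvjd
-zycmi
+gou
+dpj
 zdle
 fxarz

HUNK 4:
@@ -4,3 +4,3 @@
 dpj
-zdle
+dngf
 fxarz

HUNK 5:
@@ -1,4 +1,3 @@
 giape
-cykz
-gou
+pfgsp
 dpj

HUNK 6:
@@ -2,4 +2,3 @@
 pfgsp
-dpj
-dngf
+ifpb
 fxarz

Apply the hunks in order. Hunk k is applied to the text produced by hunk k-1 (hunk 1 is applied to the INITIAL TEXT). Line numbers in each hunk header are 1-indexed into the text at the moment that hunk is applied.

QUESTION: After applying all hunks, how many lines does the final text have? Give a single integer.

Hunk 1: at line 4 remove [huqv,drv,cmn] add [zycmi] -> 8 lines: giape cykz pgob vrxb nqtpl zycmi zdle fxarz
Hunk 2: at line 1 remove [pgob,vrxb,nqtpl] add [mvjd] -> 6 lines: giape cykz mvjd zycmi zdle fxarz
Hunk 3: at line 1 remove [mvjd,zycmi] add [gou,dpj] -> 6 lines: giape cykz gou dpj zdle fxarz
Hunk 4: at line 4 remove [zdle] add [dngf] -> 6 lines: giape cykz gou dpj dngf fxarz
Hunk 5: at line 1 remove [cykz,gou] add [pfgsp] -> 5 lines: giape pfgsp dpj dngf fxarz
Hunk 6: at line 2 remove [dpj,dngf] add [ifpb] -> 4 lines: giape pfgsp ifpb fxarz
Final line count: 4

Answer: 4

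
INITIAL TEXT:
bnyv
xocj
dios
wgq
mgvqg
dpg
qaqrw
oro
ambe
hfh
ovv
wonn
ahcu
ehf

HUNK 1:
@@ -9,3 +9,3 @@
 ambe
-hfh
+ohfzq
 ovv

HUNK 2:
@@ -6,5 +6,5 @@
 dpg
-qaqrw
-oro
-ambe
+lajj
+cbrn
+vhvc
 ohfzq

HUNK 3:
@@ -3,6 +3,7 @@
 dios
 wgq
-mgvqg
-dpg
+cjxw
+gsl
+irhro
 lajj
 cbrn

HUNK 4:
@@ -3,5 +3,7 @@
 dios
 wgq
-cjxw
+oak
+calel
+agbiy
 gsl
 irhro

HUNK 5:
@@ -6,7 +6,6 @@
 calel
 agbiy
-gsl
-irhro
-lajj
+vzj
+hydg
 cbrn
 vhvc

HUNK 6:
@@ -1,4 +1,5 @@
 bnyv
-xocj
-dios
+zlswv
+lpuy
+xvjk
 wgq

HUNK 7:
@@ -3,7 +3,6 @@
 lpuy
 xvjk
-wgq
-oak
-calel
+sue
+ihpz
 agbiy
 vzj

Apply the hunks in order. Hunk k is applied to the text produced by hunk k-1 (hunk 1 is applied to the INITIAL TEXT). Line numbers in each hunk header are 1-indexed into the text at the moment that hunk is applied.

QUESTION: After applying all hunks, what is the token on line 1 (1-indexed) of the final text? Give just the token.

Answer: bnyv

Derivation:
Hunk 1: at line 9 remove [hfh] add [ohfzq] -> 14 lines: bnyv xocj dios wgq mgvqg dpg qaqrw oro ambe ohfzq ovv wonn ahcu ehf
Hunk 2: at line 6 remove [qaqrw,oro,ambe] add [lajj,cbrn,vhvc] -> 14 lines: bnyv xocj dios wgq mgvqg dpg lajj cbrn vhvc ohfzq ovv wonn ahcu ehf
Hunk 3: at line 3 remove [mgvqg,dpg] add [cjxw,gsl,irhro] -> 15 lines: bnyv xocj dios wgq cjxw gsl irhro lajj cbrn vhvc ohfzq ovv wonn ahcu ehf
Hunk 4: at line 3 remove [cjxw] add [oak,calel,agbiy] -> 17 lines: bnyv xocj dios wgq oak calel agbiy gsl irhro lajj cbrn vhvc ohfzq ovv wonn ahcu ehf
Hunk 5: at line 6 remove [gsl,irhro,lajj] add [vzj,hydg] -> 16 lines: bnyv xocj dios wgq oak calel agbiy vzj hydg cbrn vhvc ohfzq ovv wonn ahcu ehf
Hunk 6: at line 1 remove [xocj,dios] add [zlswv,lpuy,xvjk] -> 17 lines: bnyv zlswv lpuy xvjk wgq oak calel agbiy vzj hydg cbrn vhvc ohfzq ovv wonn ahcu ehf
Hunk 7: at line 3 remove [wgq,oak,calel] add [sue,ihpz] -> 16 lines: bnyv zlswv lpuy xvjk sue ihpz agbiy vzj hydg cbrn vhvc ohfzq ovv wonn ahcu ehf
Final line 1: bnyv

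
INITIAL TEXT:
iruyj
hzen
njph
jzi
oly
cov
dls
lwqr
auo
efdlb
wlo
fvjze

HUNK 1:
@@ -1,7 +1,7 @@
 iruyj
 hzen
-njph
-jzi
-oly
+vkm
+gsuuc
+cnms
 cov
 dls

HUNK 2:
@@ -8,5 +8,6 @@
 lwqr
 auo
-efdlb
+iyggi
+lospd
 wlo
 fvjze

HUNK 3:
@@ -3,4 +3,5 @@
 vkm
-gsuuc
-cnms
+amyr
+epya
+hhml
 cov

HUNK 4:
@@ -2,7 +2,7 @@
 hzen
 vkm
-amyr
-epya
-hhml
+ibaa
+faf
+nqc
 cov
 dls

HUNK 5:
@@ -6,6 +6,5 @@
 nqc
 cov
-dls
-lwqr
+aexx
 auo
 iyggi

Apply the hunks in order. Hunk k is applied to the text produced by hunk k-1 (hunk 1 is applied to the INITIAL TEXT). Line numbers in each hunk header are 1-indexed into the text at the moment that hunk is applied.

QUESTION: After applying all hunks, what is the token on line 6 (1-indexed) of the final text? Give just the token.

Answer: nqc

Derivation:
Hunk 1: at line 1 remove [njph,jzi,oly] add [vkm,gsuuc,cnms] -> 12 lines: iruyj hzen vkm gsuuc cnms cov dls lwqr auo efdlb wlo fvjze
Hunk 2: at line 8 remove [efdlb] add [iyggi,lospd] -> 13 lines: iruyj hzen vkm gsuuc cnms cov dls lwqr auo iyggi lospd wlo fvjze
Hunk 3: at line 3 remove [gsuuc,cnms] add [amyr,epya,hhml] -> 14 lines: iruyj hzen vkm amyr epya hhml cov dls lwqr auo iyggi lospd wlo fvjze
Hunk 4: at line 2 remove [amyr,epya,hhml] add [ibaa,faf,nqc] -> 14 lines: iruyj hzen vkm ibaa faf nqc cov dls lwqr auo iyggi lospd wlo fvjze
Hunk 5: at line 6 remove [dls,lwqr] add [aexx] -> 13 lines: iruyj hzen vkm ibaa faf nqc cov aexx auo iyggi lospd wlo fvjze
Final line 6: nqc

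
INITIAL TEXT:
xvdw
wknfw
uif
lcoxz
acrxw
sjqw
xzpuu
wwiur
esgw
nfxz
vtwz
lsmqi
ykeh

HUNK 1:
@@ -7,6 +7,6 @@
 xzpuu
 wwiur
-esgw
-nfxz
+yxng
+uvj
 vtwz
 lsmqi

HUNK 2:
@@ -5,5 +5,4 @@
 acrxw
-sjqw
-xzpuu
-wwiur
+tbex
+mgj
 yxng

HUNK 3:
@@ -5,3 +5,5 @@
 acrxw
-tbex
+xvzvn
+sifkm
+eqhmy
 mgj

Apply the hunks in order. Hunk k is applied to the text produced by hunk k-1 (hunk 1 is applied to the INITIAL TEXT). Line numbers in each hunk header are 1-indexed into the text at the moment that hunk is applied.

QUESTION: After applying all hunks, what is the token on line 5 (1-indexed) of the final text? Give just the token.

Answer: acrxw

Derivation:
Hunk 1: at line 7 remove [esgw,nfxz] add [yxng,uvj] -> 13 lines: xvdw wknfw uif lcoxz acrxw sjqw xzpuu wwiur yxng uvj vtwz lsmqi ykeh
Hunk 2: at line 5 remove [sjqw,xzpuu,wwiur] add [tbex,mgj] -> 12 lines: xvdw wknfw uif lcoxz acrxw tbex mgj yxng uvj vtwz lsmqi ykeh
Hunk 3: at line 5 remove [tbex] add [xvzvn,sifkm,eqhmy] -> 14 lines: xvdw wknfw uif lcoxz acrxw xvzvn sifkm eqhmy mgj yxng uvj vtwz lsmqi ykeh
Final line 5: acrxw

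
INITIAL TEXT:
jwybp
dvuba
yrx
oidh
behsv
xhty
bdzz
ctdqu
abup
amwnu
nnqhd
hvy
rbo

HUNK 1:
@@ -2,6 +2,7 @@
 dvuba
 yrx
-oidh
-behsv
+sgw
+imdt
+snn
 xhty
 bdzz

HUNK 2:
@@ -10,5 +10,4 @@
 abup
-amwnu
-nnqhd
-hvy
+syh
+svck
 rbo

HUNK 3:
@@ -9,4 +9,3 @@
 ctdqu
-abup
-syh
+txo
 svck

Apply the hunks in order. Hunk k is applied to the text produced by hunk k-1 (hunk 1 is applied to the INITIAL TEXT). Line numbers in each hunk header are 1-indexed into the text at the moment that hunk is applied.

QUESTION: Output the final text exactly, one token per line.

Hunk 1: at line 2 remove [oidh,behsv] add [sgw,imdt,snn] -> 14 lines: jwybp dvuba yrx sgw imdt snn xhty bdzz ctdqu abup amwnu nnqhd hvy rbo
Hunk 2: at line 10 remove [amwnu,nnqhd,hvy] add [syh,svck] -> 13 lines: jwybp dvuba yrx sgw imdt snn xhty bdzz ctdqu abup syh svck rbo
Hunk 3: at line 9 remove [abup,syh] add [txo] -> 12 lines: jwybp dvuba yrx sgw imdt snn xhty bdzz ctdqu txo svck rbo

Answer: jwybp
dvuba
yrx
sgw
imdt
snn
xhty
bdzz
ctdqu
txo
svck
rbo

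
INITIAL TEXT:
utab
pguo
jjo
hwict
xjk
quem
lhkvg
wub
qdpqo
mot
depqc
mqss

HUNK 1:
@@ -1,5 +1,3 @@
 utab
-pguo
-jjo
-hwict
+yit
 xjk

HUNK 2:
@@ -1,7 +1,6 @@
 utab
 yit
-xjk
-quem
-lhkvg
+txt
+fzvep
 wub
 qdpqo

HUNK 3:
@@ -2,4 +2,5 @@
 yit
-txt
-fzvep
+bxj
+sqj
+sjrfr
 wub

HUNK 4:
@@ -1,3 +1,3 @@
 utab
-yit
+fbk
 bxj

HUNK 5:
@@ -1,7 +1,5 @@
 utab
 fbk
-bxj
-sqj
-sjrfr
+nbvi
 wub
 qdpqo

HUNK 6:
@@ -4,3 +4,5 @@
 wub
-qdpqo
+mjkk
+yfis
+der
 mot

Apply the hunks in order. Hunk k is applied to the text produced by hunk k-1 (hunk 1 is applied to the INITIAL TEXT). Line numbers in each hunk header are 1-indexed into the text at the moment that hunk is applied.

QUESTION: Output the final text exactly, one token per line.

Hunk 1: at line 1 remove [pguo,jjo,hwict] add [yit] -> 10 lines: utab yit xjk quem lhkvg wub qdpqo mot depqc mqss
Hunk 2: at line 1 remove [xjk,quem,lhkvg] add [txt,fzvep] -> 9 lines: utab yit txt fzvep wub qdpqo mot depqc mqss
Hunk 3: at line 2 remove [txt,fzvep] add [bxj,sqj,sjrfr] -> 10 lines: utab yit bxj sqj sjrfr wub qdpqo mot depqc mqss
Hunk 4: at line 1 remove [yit] add [fbk] -> 10 lines: utab fbk bxj sqj sjrfr wub qdpqo mot depqc mqss
Hunk 5: at line 1 remove [bxj,sqj,sjrfr] add [nbvi] -> 8 lines: utab fbk nbvi wub qdpqo mot depqc mqss
Hunk 6: at line 4 remove [qdpqo] add [mjkk,yfis,der] -> 10 lines: utab fbk nbvi wub mjkk yfis der mot depqc mqss

Answer: utab
fbk
nbvi
wub
mjkk
yfis
der
mot
depqc
mqss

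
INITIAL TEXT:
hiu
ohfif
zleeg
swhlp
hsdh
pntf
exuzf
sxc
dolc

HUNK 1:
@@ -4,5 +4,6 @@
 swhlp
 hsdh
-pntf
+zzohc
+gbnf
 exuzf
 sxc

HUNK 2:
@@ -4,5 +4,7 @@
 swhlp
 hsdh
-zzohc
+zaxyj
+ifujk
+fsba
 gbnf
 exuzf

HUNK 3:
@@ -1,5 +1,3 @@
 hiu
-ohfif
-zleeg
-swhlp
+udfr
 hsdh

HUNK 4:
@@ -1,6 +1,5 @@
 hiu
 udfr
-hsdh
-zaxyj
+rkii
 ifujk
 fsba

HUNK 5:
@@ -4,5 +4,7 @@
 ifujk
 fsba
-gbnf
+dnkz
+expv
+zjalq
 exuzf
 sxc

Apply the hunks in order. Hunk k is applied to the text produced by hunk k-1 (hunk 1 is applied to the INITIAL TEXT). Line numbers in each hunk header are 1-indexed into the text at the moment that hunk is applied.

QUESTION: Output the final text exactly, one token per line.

Answer: hiu
udfr
rkii
ifujk
fsba
dnkz
expv
zjalq
exuzf
sxc
dolc

Derivation:
Hunk 1: at line 4 remove [pntf] add [zzohc,gbnf] -> 10 lines: hiu ohfif zleeg swhlp hsdh zzohc gbnf exuzf sxc dolc
Hunk 2: at line 4 remove [zzohc] add [zaxyj,ifujk,fsba] -> 12 lines: hiu ohfif zleeg swhlp hsdh zaxyj ifujk fsba gbnf exuzf sxc dolc
Hunk 3: at line 1 remove [ohfif,zleeg,swhlp] add [udfr] -> 10 lines: hiu udfr hsdh zaxyj ifujk fsba gbnf exuzf sxc dolc
Hunk 4: at line 1 remove [hsdh,zaxyj] add [rkii] -> 9 lines: hiu udfr rkii ifujk fsba gbnf exuzf sxc dolc
Hunk 5: at line 4 remove [gbnf] add [dnkz,expv,zjalq] -> 11 lines: hiu udfr rkii ifujk fsba dnkz expv zjalq exuzf sxc dolc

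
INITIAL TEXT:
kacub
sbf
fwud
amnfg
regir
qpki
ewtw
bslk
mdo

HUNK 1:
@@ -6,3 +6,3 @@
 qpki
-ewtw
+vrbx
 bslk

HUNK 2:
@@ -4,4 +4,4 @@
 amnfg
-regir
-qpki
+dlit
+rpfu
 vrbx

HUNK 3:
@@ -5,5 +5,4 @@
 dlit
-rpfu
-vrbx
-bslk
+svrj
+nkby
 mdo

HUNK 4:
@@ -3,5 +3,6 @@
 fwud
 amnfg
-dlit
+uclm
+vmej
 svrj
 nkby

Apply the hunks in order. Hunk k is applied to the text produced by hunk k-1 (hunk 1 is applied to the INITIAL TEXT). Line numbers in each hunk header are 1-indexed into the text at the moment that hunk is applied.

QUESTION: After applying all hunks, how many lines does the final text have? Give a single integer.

Hunk 1: at line 6 remove [ewtw] add [vrbx] -> 9 lines: kacub sbf fwud amnfg regir qpki vrbx bslk mdo
Hunk 2: at line 4 remove [regir,qpki] add [dlit,rpfu] -> 9 lines: kacub sbf fwud amnfg dlit rpfu vrbx bslk mdo
Hunk 3: at line 5 remove [rpfu,vrbx,bslk] add [svrj,nkby] -> 8 lines: kacub sbf fwud amnfg dlit svrj nkby mdo
Hunk 4: at line 3 remove [dlit] add [uclm,vmej] -> 9 lines: kacub sbf fwud amnfg uclm vmej svrj nkby mdo
Final line count: 9

Answer: 9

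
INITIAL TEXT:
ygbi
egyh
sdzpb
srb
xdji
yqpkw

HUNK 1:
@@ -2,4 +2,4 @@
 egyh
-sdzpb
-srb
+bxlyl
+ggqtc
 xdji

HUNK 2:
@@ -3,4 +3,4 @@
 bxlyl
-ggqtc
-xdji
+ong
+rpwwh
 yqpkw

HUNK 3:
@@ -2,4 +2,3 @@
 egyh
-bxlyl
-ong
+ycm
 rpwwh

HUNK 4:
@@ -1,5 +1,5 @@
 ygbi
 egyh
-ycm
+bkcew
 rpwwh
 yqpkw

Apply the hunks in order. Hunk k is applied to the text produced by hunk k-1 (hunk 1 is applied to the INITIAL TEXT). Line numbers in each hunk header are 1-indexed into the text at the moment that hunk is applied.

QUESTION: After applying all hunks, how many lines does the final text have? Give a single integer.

Hunk 1: at line 2 remove [sdzpb,srb] add [bxlyl,ggqtc] -> 6 lines: ygbi egyh bxlyl ggqtc xdji yqpkw
Hunk 2: at line 3 remove [ggqtc,xdji] add [ong,rpwwh] -> 6 lines: ygbi egyh bxlyl ong rpwwh yqpkw
Hunk 3: at line 2 remove [bxlyl,ong] add [ycm] -> 5 lines: ygbi egyh ycm rpwwh yqpkw
Hunk 4: at line 1 remove [ycm] add [bkcew] -> 5 lines: ygbi egyh bkcew rpwwh yqpkw
Final line count: 5

Answer: 5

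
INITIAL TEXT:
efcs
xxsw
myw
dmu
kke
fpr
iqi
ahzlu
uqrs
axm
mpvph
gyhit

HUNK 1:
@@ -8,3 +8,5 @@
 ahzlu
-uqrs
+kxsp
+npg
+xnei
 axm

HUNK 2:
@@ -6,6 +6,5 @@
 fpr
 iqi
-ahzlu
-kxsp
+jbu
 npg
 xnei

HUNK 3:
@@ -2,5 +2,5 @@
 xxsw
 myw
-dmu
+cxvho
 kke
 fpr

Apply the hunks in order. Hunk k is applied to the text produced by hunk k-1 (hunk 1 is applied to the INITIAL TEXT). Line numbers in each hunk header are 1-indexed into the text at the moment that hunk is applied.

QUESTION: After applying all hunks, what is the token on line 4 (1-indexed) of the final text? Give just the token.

Answer: cxvho

Derivation:
Hunk 1: at line 8 remove [uqrs] add [kxsp,npg,xnei] -> 14 lines: efcs xxsw myw dmu kke fpr iqi ahzlu kxsp npg xnei axm mpvph gyhit
Hunk 2: at line 6 remove [ahzlu,kxsp] add [jbu] -> 13 lines: efcs xxsw myw dmu kke fpr iqi jbu npg xnei axm mpvph gyhit
Hunk 3: at line 2 remove [dmu] add [cxvho] -> 13 lines: efcs xxsw myw cxvho kke fpr iqi jbu npg xnei axm mpvph gyhit
Final line 4: cxvho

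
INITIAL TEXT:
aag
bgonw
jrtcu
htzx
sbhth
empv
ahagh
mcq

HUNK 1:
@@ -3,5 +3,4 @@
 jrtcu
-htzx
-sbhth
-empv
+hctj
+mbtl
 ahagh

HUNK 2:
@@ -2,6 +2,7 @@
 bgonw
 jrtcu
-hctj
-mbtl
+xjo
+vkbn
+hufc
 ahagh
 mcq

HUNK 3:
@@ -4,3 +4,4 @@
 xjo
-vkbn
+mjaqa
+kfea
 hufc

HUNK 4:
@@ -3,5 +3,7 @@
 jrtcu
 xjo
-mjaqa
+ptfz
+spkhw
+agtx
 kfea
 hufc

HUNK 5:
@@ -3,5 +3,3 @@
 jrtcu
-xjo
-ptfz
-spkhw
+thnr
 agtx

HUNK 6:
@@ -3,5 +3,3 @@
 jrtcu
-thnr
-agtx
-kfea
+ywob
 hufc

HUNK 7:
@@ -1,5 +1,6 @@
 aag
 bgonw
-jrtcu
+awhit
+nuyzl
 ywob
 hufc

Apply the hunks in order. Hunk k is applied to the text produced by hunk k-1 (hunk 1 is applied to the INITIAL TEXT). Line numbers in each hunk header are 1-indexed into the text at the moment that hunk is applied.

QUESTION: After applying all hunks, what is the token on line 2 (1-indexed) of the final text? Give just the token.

Answer: bgonw

Derivation:
Hunk 1: at line 3 remove [htzx,sbhth,empv] add [hctj,mbtl] -> 7 lines: aag bgonw jrtcu hctj mbtl ahagh mcq
Hunk 2: at line 2 remove [hctj,mbtl] add [xjo,vkbn,hufc] -> 8 lines: aag bgonw jrtcu xjo vkbn hufc ahagh mcq
Hunk 3: at line 4 remove [vkbn] add [mjaqa,kfea] -> 9 lines: aag bgonw jrtcu xjo mjaqa kfea hufc ahagh mcq
Hunk 4: at line 3 remove [mjaqa] add [ptfz,spkhw,agtx] -> 11 lines: aag bgonw jrtcu xjo ptfz spkhw agtx kfea hufc ahagh mcq
Hunk 5: at line 3 remove [xjo,ptfz,spkhw] add [thnr] -> 9 lines: aag bgonw jrtcu thnr agtx kfea hufc ahagh mcq
Hunk 6: at line 3 remove [thnr,agtx,kfea] add [ywob] -> 7 lines: aag bgonw jrtcu ywob hufc ahagh mcq
Hunk 7: at line 1 remove [jrtcu] add [awhit,nuyzl] -> 8 lines: aag bgonw awhit nuyzl ywob hufc ahagh mcq
Final line 2: bgonw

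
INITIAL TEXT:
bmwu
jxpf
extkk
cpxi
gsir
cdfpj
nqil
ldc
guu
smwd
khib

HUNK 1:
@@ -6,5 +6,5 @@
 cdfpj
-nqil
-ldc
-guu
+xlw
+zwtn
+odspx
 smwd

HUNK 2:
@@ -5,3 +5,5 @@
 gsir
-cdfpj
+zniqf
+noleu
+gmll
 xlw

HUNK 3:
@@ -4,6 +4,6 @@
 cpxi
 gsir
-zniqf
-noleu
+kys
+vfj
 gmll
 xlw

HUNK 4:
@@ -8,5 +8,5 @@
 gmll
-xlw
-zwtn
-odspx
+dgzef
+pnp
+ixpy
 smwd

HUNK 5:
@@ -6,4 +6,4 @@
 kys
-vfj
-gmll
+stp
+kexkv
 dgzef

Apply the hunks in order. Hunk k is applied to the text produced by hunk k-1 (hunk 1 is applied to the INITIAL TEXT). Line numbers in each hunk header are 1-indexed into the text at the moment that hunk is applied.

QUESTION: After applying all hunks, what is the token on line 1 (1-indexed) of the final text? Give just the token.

Hunk 1: at line 6 remove [nqil,ldc,guu] add [xlw,zwtn,odspx] -> 11 lines: bmwu jxpf extkk cpxi gsir cdfpj xlw zwtn odspx smwd khib
Hunk 2: at line 5 remove [cdfpj] add [zniqf,noleu,gmll] -> 13 lines: bmwu jxpf extkk cpxi gsir zniqf noleu gmll xlw zwtn odspx smwd khib
Hunk 3: at line 4 remove [zniqf,noleu] add [kys,vfj] -> 13 lines: bmwu jxpf extkk cpxi gsir kys vfj gmll xlw zwtn odspx smwd khib
Hunk 4: at line 8 remove [xlw,zwtn,odspx] add [dgzef,pnp,ixpy] -> 13 lines: bmwu jxpf extkk cpxi gsir kys vfj gmll dgzef pnp ixpy smwd khib
Hunk 5: at line 6 remove [vfj,gmll] add [stp,kexkv] -> 13 lines: bmwu jxpf extkk cpxi gsir kys stp kexkv dgzef pnp ixpy smwd khib
Final line 1: bmwu

Answer: bmwu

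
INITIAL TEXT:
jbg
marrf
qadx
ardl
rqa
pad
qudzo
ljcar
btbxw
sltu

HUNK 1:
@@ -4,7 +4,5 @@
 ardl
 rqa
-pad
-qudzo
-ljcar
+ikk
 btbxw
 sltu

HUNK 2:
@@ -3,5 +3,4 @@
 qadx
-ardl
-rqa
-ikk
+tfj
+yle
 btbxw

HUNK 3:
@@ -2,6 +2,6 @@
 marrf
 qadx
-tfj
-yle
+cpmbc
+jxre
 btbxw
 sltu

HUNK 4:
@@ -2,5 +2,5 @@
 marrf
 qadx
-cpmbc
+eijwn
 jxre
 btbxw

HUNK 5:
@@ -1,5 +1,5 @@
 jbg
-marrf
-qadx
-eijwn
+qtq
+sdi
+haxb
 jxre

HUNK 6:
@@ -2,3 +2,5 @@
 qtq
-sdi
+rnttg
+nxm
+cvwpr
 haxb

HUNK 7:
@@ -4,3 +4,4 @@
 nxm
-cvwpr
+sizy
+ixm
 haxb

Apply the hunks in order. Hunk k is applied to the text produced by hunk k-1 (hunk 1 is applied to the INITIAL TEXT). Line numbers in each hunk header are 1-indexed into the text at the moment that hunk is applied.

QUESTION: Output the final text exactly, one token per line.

Answer: jbg
qtq
rnttg
nxm
sizy
ixm
haxb
jxre
btbxw
sltu

Derivation:
Hunk 1: at line 4 remove [pad,qudzo,ljcar] add [ikk] -> 8 lines: jbg marrf qadx ardl rqa ikk btbxw sltu
Hunk 2: at line 3 remove [ardl,rqa,ikk] add [tfj,yle] -> 7 lines: jbg marrf qadx tfj yle btbxw sltu
Hunk 3: at line 2 remove [tfj,yle] add [cpmbc,jxre] -> 7 lines: jbg marrf qadx cpmbc jxre btbxw sltu
Hunk 4: at line 2 remove [cpmbc] add [eijwn] -> 7 lines: jbg marrf qadx eijwn jxre btbxw sltu
Hunk 5: at line 1 remove [marrf,qadx,eijwn] add [qtq,sdi,haxb] -> 7 lines: jbg qtq sdi haxb jxre btbxw sltu
Hunk 6: at line 2 remove [sdi] add [rnttg,nxm,cvwpr] -> 9 lines: jbg qtq rnttg nxm cvwpr haxb jxre btbxw sltu
Hunk 7: at line 4 remove [cvwpr] add [sizy,ixm] -> 10 lines: jbg qtq rnttg nxm sizy ixm haxb jxre btbxw sltu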